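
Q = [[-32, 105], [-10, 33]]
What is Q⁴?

tr Q = 1 and det Q = -6, so the characteristic polynomial is λ² − (1)λ + (-6) with roots 3 and -2.
Eigenvectors give P = [[3, 7], [1, 2]] with P⁻¹ = [[-2, 7], [1, -3]], and Q = P·diag(3, -2)·P⁻¹.
Then Q⁴ = P·diag(81, 16)·P⁻¹ = [[243, 112], [81, 32]] · [[-2, 7], [1, -3]] = [[-374, 1365], [-130, 471]].

[[-374, 1365], [-130, 471]]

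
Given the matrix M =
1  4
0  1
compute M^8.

M = I + N where N = [[0, 4], [0, 0]] is strictly upper-triangular, so N^2 = 0.
(I + N)^8 = I + 8·N = [[1, 32], [0, 1]].

[[1, 32], [0, 1]]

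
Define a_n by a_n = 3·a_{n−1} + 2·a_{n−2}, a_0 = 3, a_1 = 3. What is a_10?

373119

With companion matrix A = [[3, 2], [1, 0]], [a_n, a_{n−1}]ᵀ = A·[a_{n−1}, a_{n−2}]ᵀ, so [a_10, a_9]ᵀ = A⁹·[a_1, a_0]ᵀ.
A⁹ = [[79647, 44726], [22363, 12558]], giving [a_10, a_9]ᵀ = [[373119], [104763]].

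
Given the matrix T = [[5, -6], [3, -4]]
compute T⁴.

[[31, -30], [15, -14]]

tr T = 1 and det T = -2, so the characteristic polynomial is λ² − (1)λ + (-2) with roots 2 and -1.
Eigenvectors give P = [[2, -1], [1, -1]] with P⁻¹ = [[1, -1], [1, -2]], and T = P·diag(2, -1)·P⁻¹.
Then T⁴ = P·diag(16, 1)·P⁻¹ = [[32, -1], [16, -1]] · [[1, -1], [1, -2]] = [[31, -30], [15, -14]].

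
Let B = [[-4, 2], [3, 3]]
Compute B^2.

[[22, -2], [-3, 15]]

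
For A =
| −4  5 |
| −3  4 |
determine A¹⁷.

A² = I (check: tr A = 0 and det A = −1), so A¹⁷ = A since 17 is odd.

[[−4, 5], [−3, 4]]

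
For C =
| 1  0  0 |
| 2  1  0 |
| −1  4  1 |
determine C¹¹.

C = I + N where N = [[0, 0, 0], [2, 0, 0], [−1, 4, 0]] is strictly lower-triangular, so N³ = 0.
(I + N)¹¹ = I + 11·N + 55·N² = [[1, 0, 0], [22, 1, 0], [429, 44, 1]].

[[1, 0, 0], [22, 1, 0], [429, 44, 1]]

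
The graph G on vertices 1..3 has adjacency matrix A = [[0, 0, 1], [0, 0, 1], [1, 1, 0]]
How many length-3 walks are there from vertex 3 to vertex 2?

The number of length-3 walks from vertex 3 to vertex 2 is entry (3,2) of A³, where A is the adjacency matrix.
A² = [[1, 1, 0], [1, 1, 0], [0, 0, 2]]
A³ = [[0, 0, 2], [0, 0, 2], [2, 2, 0]]

2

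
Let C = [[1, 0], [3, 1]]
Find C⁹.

[[1, 0], [27, 1]]

C = I + N where N = [[0, 0], [3, 0]] is strictly lower-triangular, so N² = 0.
(I + N)⁹ = I + 9·N = [[1, 0], [27, 1]].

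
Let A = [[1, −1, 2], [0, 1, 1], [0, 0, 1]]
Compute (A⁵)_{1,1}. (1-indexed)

A = I + N where N = [[0, −1, 2], [0, 0, 1], [0, 0, 0]] is strictly upper-triangular, so N³ = 0.
(I + N)⁵ = I + 5·N + 10·N² = [[1, −5, 0], [0, 1, 5], [0, 0, 1]].

1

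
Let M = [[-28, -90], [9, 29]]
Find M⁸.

tr M = 1 and det M = -2, so the characteristic polynomial is λ² − (1)λ + (-2) with roots 2 and -1.
Eigenvectors give P = [[-3, 10], [1, -3]] with P⁻¹ = [[3, 10], [1, 3]], and M = P·diag(2, -1)·P⁻¹.
Then M⁸ = P·diag(256, 1)·P⁻¹ = [[-768, 10], [256, -3]] · [[3, 10], [1, 3]] = [[-2294, -7650], [765, 2551]].

[[-2294, -7650], [765, 2551]]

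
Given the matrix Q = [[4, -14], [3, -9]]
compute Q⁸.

tr Q = -5 and det Q = 6, so the characteristic polynomial is λ² − (-5)λ + (6) with roots -3 and -2.
Eigenvectors give P = [[2, 7], [1, 3]] with P⁻¹ = [[-3, 7], [1, -2]], and Q = P·diag(-3, -2)·P⁻¹.
Then Q⁸ = P·diag(6561, 256)·P⁻¹ = [[13122, 1792], [6561, 768]] · [[-3, 7], [1, -2]] = [[-37574, 88270], [-18915, 44391]].

[[-37574, 88270], [-18915, 44391]]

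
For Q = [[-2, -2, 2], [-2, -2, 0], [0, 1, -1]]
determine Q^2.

[[8, 10, -6], [8, 8, -4], [-2, -3, 1]]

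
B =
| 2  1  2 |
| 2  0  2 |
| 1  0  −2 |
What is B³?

B² = [[8, 2, 2], [6, 2, 0], [0, 1, 6]]
B³ = [[22, 8, 16], [16, 6, 16], [8, 0, −10]]

[[22, 8, 16], [16, 6, 16], [8, 0, −10]]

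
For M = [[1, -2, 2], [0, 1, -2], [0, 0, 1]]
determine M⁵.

M = I + N where N = [[0, -2, 2], [0, 0, -2], [0, 0, 0]] is strictly upper-triangular, so N³ = 0.
(I + N)⁵ = I + 5·N + 10·N² = [[1, -10, 50], [0, 1, -10], [0, 0, 1]].

[[1, -10, 50], [0, 1, -10], [0, 0, 1]]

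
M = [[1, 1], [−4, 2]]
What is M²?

[[−3, 3], [−12, 0]]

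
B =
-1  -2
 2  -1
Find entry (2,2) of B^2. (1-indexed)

-3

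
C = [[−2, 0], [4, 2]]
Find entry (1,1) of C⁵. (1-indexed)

tr C = 0 and det C = −4, so the characteristic polynomial is λ² − (0)λ + (−4) with roots −2 and 2.
Eigenvectors give P = [[−1, 0], [1, −1]] with P⁻¹ = [[−1, 0], [−1, −1]], and C = P·diag(−2, 2)·P⁻¹.
Then C⁵ = P·diag(−32, 32)·P⁻¹ = [[32, 0], [−32, −32]] · [[−1, 0], [−1, −1]] = [[−32, 0], [64, 32]].

−32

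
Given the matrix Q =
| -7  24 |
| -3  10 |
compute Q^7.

[[-1015, 3048], [-381, 1144]]

tr Q = 3 and det Q = 2, so the characteristic polynomial is λ² − (3)λ + (2) with roots 1 and 2.
Eigenvectors give P = [[-3, 8], [-1, 3]] with P⁻¹ = [[-3, 8], [-1, 3]], and Q = P·diag(1, 2)·P⁻¹.
Then Q^7 = P·diag(1, 128)·P⁻¹ = [[-3, 1024], [-1, 384]] · [[-3, 8], [-1, 3]] = [[-1015, 3048], [-381, 1144]].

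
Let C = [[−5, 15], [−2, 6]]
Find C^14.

[[−5, 15], [−2, 6]]

C² = C (a projection; rank 1, trace 1), so C^14 = C.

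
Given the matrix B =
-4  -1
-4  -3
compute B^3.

B^2 = [[20, 7], [28, 13]]
B^3 = [[-108, -41], [-164, -67]]

[[-108, -41], [-164, -67]]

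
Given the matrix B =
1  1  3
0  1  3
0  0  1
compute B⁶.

B = I + N where N = [[0, 1, 3], [0, 0, 3], [0, 0, 0]] is strictly upper-triangular, so N³ = 0.
(I + N)⁶ = I + 6·N + 15·N² = [[1, 6, 63], [0, 1, 18], [0, 0, 1]].

[[1, 6, 63], [0, 1, 18], [0, 0, 1]]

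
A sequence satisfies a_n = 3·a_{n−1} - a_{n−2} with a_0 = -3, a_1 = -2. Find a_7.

With companion matrix C = [[3, -1], [1, 0]], [a_n, a_{n−1}]ᵀ = C·[a_{n−1}, a_{n−2}]ᵀ, so [a_7, a_6]ᵀ = C⁶·[a_1, a_0]ᵀ.
C⁶ = [[377, -144], [144, -55]], giving [a_7, a_6]ᵀ = [[-322], [-123]].

-322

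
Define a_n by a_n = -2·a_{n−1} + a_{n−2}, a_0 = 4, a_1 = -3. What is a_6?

With companion matrix M = [[-2, 1], [1, 0]], [a_n, a_{n−1}]ᵀ = M·[a_{n−1}, a_{n−2}]ᵀ, so [a_6, a_5]ᵀ = M⁵·[a_1, a_0]ᵀ.
M⁵ = [[-70, 29], [29, -12]], giving [a_6, a_5]ᵀ = [[326], [-135]].

326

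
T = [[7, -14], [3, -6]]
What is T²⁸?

[[7, -14], [3, -6]]

T² = T (a projection; rank 1, trace 1), so T²⁸ = T.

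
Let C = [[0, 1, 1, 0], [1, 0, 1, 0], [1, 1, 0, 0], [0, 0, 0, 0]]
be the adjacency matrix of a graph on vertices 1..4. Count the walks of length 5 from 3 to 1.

The number of length-5 walks from vertex 3 to vertex 1 is entry (3,1) of C^5, where C is the adjacency matrix.
C^2 = [[2, 1, 1, 0], [1, 2, 1, 0], [1, 1, 2, 0], [0, 0, 0, 0]]
C^3 = [[2, 3, 3, 0], [3, 2, 3, 0], [3, 3, 2, 0], [0, 0, 0, 0]]
C^4 = [[6, 5, 5, 0], [5, 6, 5, 0], [5, 5, 6, 0], [0, 0, 0, 0]]
C^5 = [[10, 11, 11, 0], [11, 10, 11, 0], [11, 11, 10, 0], [0, 0, 0, 0]]

11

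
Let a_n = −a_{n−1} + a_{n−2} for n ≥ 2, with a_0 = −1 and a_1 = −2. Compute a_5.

With companion matrix M = [[−1, 1], [1, 0]], [a_n, a_{n−1}]ᵀ = M·[a_{n−1}, a_{n−2}]ᵀ, so [a_5, a_4]ᵀ = M^4·[a_1, a_0]ᵀ.
M^4 = [[5, −3], [−3, 2]], giving [a_5, a_4]ᵀ = [[−7], [4]].

−7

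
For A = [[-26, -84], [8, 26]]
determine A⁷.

[[-1664, -5376], [512, 1664]]

tr A = 0 and det A = -4, so the characteristic polynomial is λ² − (0)λ + (-4) with roots 2 and -2.
Eigenvectors give P = [[-3, -7], [1, 2]] with P⁻¹ = [[2, 7], [-1, -3]], and A = P·diag(2, -2)·P⁻¹.
Then A⁷ = P·diag(128, -128)·P⁻¹ = [[-384, 896], [128, -256]] · [[2, 7], [-1, -3]] = [[-1664, -5376], [512, 1664]].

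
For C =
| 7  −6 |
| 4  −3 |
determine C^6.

[[2185, −2184], [1456, −1455]]

tr C = 4 and det C = 3, so the characteristic polynomial is λ² − (4)λ + (3) with roots 1 and 3.
Eigenvectors give P = [[1, 3], [1, 2]] with P⁻¹ = [[−2, 3], [1, −1]], and C = P·diag(1, 3)·P⁻¹.
Then C^6 = P·diag(1, 729)·P⁻¹ = [[1, 2187], [1, 1458]] · [[−2, 3], [1, −1]] = [[2185, −2184], [1456, −1455]].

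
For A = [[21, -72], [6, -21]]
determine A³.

[[189, -648], [54, -189]]

tr A = 0 and det A = -9, so the characteristic polynomial is λ² − (0)λ + (-9) with roots -3 and 3.
Eigenvectors give P = [[3, 4], [1, 1]] with P⁻¹ = [[-1, 4], [1, -3]], and A = P·diag(-3, 3)·P⁻¹.
Then A³ = P·diag(-27, 27)·P⁻¹ = [[-81, 108], [-27, 27]] · [[-1, 4], [1, -3]] = [[189, -648], [54, -189]].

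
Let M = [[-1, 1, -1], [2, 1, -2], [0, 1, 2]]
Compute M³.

[[-5, -1, -7], [2, -7, -18], [4, 7, -4]]

M² = [[3, -1, -3], [0, 1, -8], [2, 3, 2]]
M³ = [[-5, -1, -7], [2, -7, -18], [4, 7, -4]]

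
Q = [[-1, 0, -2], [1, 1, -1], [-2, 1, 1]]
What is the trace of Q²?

9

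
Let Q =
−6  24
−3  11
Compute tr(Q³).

tr Q = 5 and det Q = 6, so the characteristic polynomial is λ² − (5)λ + (6) with roots 2 and 3.
Eigenvectors give P = [[−3, 8], [−1, 3]] with P⁻¹ = [[−3, 8], [−1, 3]], and Q = P·diag(2, 3)·P⁻¹.
Then Q³ = P·diag(8, 27)·P⁻¹ = [[−24, 216], [−8, 81]] · [[−3, 8], [−1, 3]] = [[−144, 456], [−57, 179]].

35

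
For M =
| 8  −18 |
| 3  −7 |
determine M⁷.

[[386, −774], [129, −259]]

tr M = 1 and det M = −2, so the characteristic polynomial is λ² − (1)λ + (−2) with roots 2 and −1.
Eigenvectors give P = [[3, 2], [1, 1]] with P⁻¹ = [[1, −2], [−1, 3]], and M = P·diag(2, −1)·P⁻¹.
Then M⁷ = P·diag(128, −1)·P⁻¹ = [[384, −2], [128, −1]] · [[1, −2], [−1, 3]] = [[386, −774], [129, −259]].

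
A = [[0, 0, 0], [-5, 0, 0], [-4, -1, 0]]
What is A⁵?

A is strictly triangular, hence nilpotent: A³ = 0, so A⁵ = 0.

[[0, 0, 0], [0, 0, 0], [0, 0, 0]]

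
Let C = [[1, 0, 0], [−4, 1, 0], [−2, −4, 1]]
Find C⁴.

C = I + N where N = [[0, 0, 0], [−4, 0, 0], [−2, −4, 0]] is strictly lower-triangular, so N³ = 0.
(I + N)⁴ = I + 4·N + 6·N² = [[1, 0, 0], [−16, 1, 0], [88, −16, 1]].

[[1, 0, 0], [−16, 1, 0], [88, −16, 1]]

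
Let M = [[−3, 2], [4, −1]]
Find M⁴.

[[417, −208], [−416, 209]]

M² = [[17, −8], [−16, 9]]
M³ = [[−83, 42], [84, −41]]
M⁴ = [[417, −208], [−416, 209]]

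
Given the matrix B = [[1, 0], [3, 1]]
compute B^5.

[[1, 0], [15, 1]]

B = I + N where N = [[0, 0], [3, 0]] is strictly lower-triangular, so N^2 = 0.
(I + N)^5 = I + 5·N = [[1, 0], [15, 1]].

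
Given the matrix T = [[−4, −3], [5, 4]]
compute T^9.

[[−4, −3], [5, 4]]

T² = I (check: tr T = 0 and det T = −1), so T^9 = T since 9 is odd.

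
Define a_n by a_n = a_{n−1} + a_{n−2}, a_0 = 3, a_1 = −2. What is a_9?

−5

With companion matrix M = [[1, 1], [1, 0]], [a_n, a_{n−1}]ᵀ = M·[a_{n−1}, a_{n−2}]ᵀ, so [a_9, a_8]ᵀ = M⁸·[a_1, a_0]ᵀ.
M⁸ = [[34, 21], [21, 13]], giving [a_9, a_8]ᵀ = [[−5], [−3]].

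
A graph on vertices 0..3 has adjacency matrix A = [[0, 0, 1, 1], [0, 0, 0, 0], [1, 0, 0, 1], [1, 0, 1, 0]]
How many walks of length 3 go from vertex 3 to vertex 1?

The number of length-3 walks from vertex 3 to vertex 1 is entry (3,1) of A³, where A is the adjacency matrix.
A² = [[2, 0, 1, 1], [0, 0, 0, 0], [1, 0, 2, 1], [1, 0, 1, 2]]
A³ = [[2, 0, 3, 3], [0, 0, 0, 0], [3, 0, 2, 3], [3, 0, 3, 2]]

0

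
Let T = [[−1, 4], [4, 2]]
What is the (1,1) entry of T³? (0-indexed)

56

T² = [[17, 4], [4, 20]]
T³ = [[−1, 76], [76, 56]]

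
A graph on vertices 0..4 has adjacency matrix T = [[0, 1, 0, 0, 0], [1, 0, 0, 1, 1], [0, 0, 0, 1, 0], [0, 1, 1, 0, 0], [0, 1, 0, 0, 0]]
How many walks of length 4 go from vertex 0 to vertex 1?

The number of length-4 walks from vertex 0 to vertex 1 is entry (0,1) of T⁴, where T is the adjacency matrix.
T² = [[1, 0, 0, 1, 1], [0, 3, 1, 0, 0], [0, 1, 1, 0, 0], [1, 0, 0, 2, 1], [1, 0, 0, 1, 1]]
T³ = [[0, 3, 1, 0, 0], [3, 0, 0, 4, 3], [1, 0, 0, 2, 1], [0, 4, 2, 0, 0], [0, 3, 1, 0, 0]]
T⁴ = [[3, 0, 0, 4, 3], [0, 10, 4, 0, 0], [0, 4, 2, 0, 0], [4, 0, 0, 6, 4], [3, 0, 0, 4, 3]]

0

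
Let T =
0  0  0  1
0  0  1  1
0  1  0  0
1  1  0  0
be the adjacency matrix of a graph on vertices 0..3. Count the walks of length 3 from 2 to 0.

The number of length-3 walks from vertex 2 to vertex 0 is entry (2,0) of T³, where T is the adjacency matrix.
T² = [[1, 1, 0, 0], [1, 2, 0, 0], [0, 0, 1, 1], [0, 0, 1, 2]]
T³ = [[0, 0, 1, 2], [0, 0, 2, 3], [1, 2, 0, 0], [2, 3, 0, 0]]

1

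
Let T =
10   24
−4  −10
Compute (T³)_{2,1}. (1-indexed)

−16

tr T = 0 and det T = −4, so the characteristic polynomial is λ² − (0)λ + (−4) with roots 2 and −2.
Eigenvectors give P = [[3, −2], [−1, 1]] with P⁻¹ = [[1, 2], [1, 3]], and T = P·diag(2, −2)·P⁻¹.
Then T³ = P·diag(8, −8)·P⁻¹ = [[24, 16], [−8, −8]] · [[1, 2], [1, 3]] = [[40, 96], [−16, −40]].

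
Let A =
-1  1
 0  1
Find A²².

A² = I (check: tr A = 0 and det A = -1), so A²² = I since 22 is even.

[[1, 0], [0, 1]]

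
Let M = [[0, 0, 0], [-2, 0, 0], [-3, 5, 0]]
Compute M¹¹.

[[0, 0, 0], [0, 0, 0], [0, 0, 0]]

M is strictly triangular, hence nilpotent: M³ = 0, so M¹¹ = 0.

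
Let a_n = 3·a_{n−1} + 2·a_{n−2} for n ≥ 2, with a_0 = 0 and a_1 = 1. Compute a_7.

With companion matrix B = [[3, 2], [1, 0]], [a_n, a_{n−1}]ᵀ = B·[a_{n−1}, a_{n−2}]ᵀ, so [a_7, a_6]ᵀ = B^6·[a_1, a_0]ᵀ.
B^6 = [[1763, 990], [495, 278]], giving [a_7, a_6]ᵀ = [[1763], [495]].

1763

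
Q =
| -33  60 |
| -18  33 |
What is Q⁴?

[[81, 0], [0, 81]]

tr Q = 0 and det Q = -9, so the characteristic polynomial is λ² − (0)λ + (-9) with roots 3 and -3.
Eigenvectors give P = [[-5, -2], [-3, -1]] with P⁻¹ = [[1, -2], [-3, 5]], and Q = P·diag(3, -3)·P⁻¹.
Then Q⁴ = P·diag(81, 81)·P⁻¹ = [[-405, -162], [-243, -81]] · [[1, -2], [-3, 5]] = [[81, 0], [0, 81]].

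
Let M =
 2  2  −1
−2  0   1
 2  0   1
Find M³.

[[−14, −4, 5], [10, −4, 1], [2, 12, −3]]

M² = [[−2, 4, −1], [−2, −4, 3], [6, 4, −1]]
M³ = [[−14, −4, 5], [10, −4, 1], [2, 12, −3]]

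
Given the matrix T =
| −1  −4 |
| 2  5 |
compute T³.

[[−25, −52], [26, 53]]

tr T = 4 and det T = 3, so the characteristic polynomial is λ² − (4)λ + (3) with roots 1 and 3.
Eigenvectors give P = [[−2, 1], [1, −1]] with P⁻¹ = [[−1, −1], [−1, −2]], and T = P·diag(1, 3)·P⁻¹.
Then T³ = P·diag(1, 27)·P⁻¹ = [[−2, 27], [1, −27]] · [[−1, −1], [−1, −2]] = [[−25, −52], [26, 53]].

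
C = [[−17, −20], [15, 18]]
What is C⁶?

tr C = 1 and det C = −6, so the characteristic polynomial is λ² − (1)λ + (−6) with roots −2 and 3.
Eigenvectors give P = [[−4, −1], [3, 1]] with P⁻¹ = [[−1, −1], [3, 4]], and C = P·diag(−2, 3)·P⁻¹.
Then C⁶ = P·diag(64, 729)·P⁻¹ = [[−256, −729], [192, 729]] · [[−1, −1], [3, 4]] = [[−1931, −2660], [1995, 2724]].

[[−1931, −2660], [1995, 2724]]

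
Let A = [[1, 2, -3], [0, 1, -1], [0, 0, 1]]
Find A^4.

A = I + N where N = [[0, 2, -3], [0, 0, -1], [0, 0, 0]] is strictly upper-triangular, so N^3 = 0.
(I + N)^4 = I + 4·N + 6·N^2 = [[1, 8, -24], [0, 1, -4], [0, 0, 1]].

[[1, 8, -24], [0, 1, -4], [0, 0, 1]]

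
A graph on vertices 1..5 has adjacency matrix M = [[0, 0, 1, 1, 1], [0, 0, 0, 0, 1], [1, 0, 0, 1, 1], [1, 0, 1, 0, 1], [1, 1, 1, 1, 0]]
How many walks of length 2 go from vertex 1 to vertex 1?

The number of length-2 walks from vertex 1 to vertex 1 is entry (1,1) of M^2, where M is the adjacency matrix.
M^2 = [[3, 1, 2, 2, 2], [1, 1, 1, 1, 0], [2, 1, 3, 2, 2], [2, 1, 2, 3, 2], [2, 0, 2, 2, 4]]

3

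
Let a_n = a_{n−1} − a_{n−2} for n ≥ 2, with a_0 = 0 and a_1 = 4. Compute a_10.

With companion matrix T = [[1, −1], [1, 0]], [a_n, a_{n−1}]ᵀ = T·[a_{n−1}, a_{n−2}]ᵀ, so [a_10, a_9]ᵀ = T⁹·[a_1, a_0]ᵀ.
T⁹ = [[−1, 0], [0, −1]], giving [a_10, a_9]ᵀ = [[−4], [0]].

−4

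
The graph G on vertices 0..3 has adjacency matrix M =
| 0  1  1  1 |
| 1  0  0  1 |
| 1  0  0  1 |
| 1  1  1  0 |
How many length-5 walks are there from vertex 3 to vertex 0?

The number of length-5 walks from vertex 3 to vertex 0 is entry (3,0) of M^5, where M is the adjacency matrix.
M^2 = [[3, 1, 1, 2], [1, 2, 2, 1], [1, 2, 2, 1], [2, 1, 1, 3]]
M^3 = [[4, 5, 5, 5], [5, 2, 2, 5], [5, 2, 2, 5], [5, 5, 5, 4]]
M^4 = [[15, 9, 9, 14], [9, 10, 10, 9], [9, 10, 10, 9], [14, 9, 9, 15]]
M^5 = [[32, 29, 29, 33], [29, 18, 18, 29], [29, 18, 18, 29], [33, 29, 29, 32]]

33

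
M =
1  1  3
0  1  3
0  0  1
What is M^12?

M = I + N where N = [[0, 1, 3], [0, 0, 3], [0, 0, 0]] is strictly upper-triangular, so N^3 = 0.
(I + N)^12 = I + 12·N + 66·N^2 = [[1, 12, 234], [0, 1, 36], [0, 0, 1]].

[[1, 12, 234], [0, 1, 36], [0, 0, 1]]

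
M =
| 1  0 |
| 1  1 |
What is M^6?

M = I + N where N = [[0, 0], [1, 0]] is strictly lower-triangular, so N^2 = 0.
(I + N)^6 = I + 6·N = [[1, 0], [6, 1]].

[[1, 0], [6, 1]]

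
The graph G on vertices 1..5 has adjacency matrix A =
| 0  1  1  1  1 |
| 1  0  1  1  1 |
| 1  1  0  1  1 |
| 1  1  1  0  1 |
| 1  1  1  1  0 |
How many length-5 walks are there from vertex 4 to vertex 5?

205

The number of length-5 walks from vertex 4 to vertex 5 is entry (4,5) of A⁵, where A is the adjacency matrix.
A² = [[4, 3, 3, 3, 3], [3, 4, 3, 3, 3], [3, 3, 4, 3, 3], [3, 3, 3, 4, 3], [3, 3, 3, 3, 4]]
A³ = [[12, 13, 13, 13, 13], [13, 12, 13, 13, 13], [13, 13, 12, 13, 13], [13, 13, 13, 12, 13], [13, 13, 13, 13, 12]]
A⁴ = [[52, 51, 51, 51, 51], [51, 52, 51, 51, 51], [51, 51, 52, 51, 51], [51, 51, 51, 52, 51], [51, 51, 51, 51, 52]]
A⁵ = [[204, 205, 205, 205, 205], [205, 204, 205, 205, 205], [205, 205, 204, 205, 205], [205, 205, 205, 204, 205], [205, 205, 205, 205, 204]]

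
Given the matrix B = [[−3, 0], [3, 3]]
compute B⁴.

B² = [[9, 0], [0, 9]]
B³ = [[−27, 0], [27, 27]]
B⁴ = [[81, 0], [0, 81]]

[[81, 0], [0, 81]]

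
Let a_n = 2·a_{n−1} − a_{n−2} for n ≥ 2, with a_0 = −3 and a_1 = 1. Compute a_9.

33

With companion matrix C = [[2, −1], [1, 0]], [a_n, a_{n−1}]ᵀ = C·[a_{n−1}, a_{n−2}]ᵀ, so [a_9, a_8]ᵀ = C⁸·[a_1, a_0]ᵀ.
C⁸ = [[9, −8], [8, −7]], giving [a_9, a_8]ᵀ = [[33], [29]].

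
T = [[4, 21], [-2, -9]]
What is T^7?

tr T = -5 and det T = 6, so the characteristic polynomial is λ² − (-5)λ + (6) with roots -3 and -2.
Eigenvectors give P = [[3, -7], [-1, 2]] with P⁻¹ = [[-2, -7], [-1, -3]], and T = P·diag(-3, -2)·P⁻¹.
Then T^7 = P·diag(-2187, -128)·P⁻¹ = [[-6561, 896], [2187, -256]] · [[-2, -7], [-1, -3]] = [[12226, 43239], [-4118, -14541]].

[[12226, 43239], [-4118, -14541]]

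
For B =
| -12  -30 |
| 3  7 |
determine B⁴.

tr B = -5 and det B = 6, so the characteristic polynomial is λ² − (-5)λ + (6) with roots -2 and -3.
Eigenvectors give P = [[-3, 10], [1, -3]] with P⁻¹ = [[3, 10], [1, 3]], and B = P·diag(-2, -3)·P⁻¹.
Then B⁴ = P·diag(16, 81)·P⁻¹ = [[-48, 810], [16, -243]] · [[3, 10], [1, 3]] = [[666, 1950], [-195, -569]].

[[666, 1950], [-195, -569]]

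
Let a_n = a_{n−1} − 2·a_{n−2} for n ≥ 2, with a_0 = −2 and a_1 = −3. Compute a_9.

39

With companion matrix B = [[1, −2], [1, 0]], [a_n, a_{n−1}]ᵀ = B·[a_{n−1}, a_{n−2}]ᵀ, so [a_9, a_8]ᵀ = B⁸·[a_1, a_0]ᵀ.
B⁸ = [[−17, 6], [−3, −14]], giving [a_9, a_8]ᵀ = [[39], [37]].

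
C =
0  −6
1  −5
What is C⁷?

tr C = −5 and det C = 6, so the characteristic polynomial is λ² − (−5)λ + (6) with roots −3 and −2.
Eigenvectors give P = [[2, 3], [1, 1]] with P⁻¹ = [[−1, 3], [1, −2]], and C = P·diag(−3, −2)·P⁻¹.
Then C⁷ = P·diag(−2187, −128)·P⁻¹ = [[−4374, −384], [−2187, −128]] · [[−1, 3], [1, −2]] = [[3990, −12354], [2059, −6305]].

[[3990, −12354], [2059, −6305]]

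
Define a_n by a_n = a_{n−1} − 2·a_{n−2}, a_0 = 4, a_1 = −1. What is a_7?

With companion matrix M = [[1, −2], [1, 0]], [a_n, a_{n−1}]ᵀ = M·[a_{n−1}, a_{n−2}]ᵀ, so [a_7, a_6]ᵀ = M^6·[a_1, a_0]ᵀ.
M^6 = [[7, −10], [5, 2]], giving [a_7, a_6]ᵀ = [[−47], [3]].

−47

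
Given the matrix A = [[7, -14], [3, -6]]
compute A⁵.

[[7, -14], [3, -6]]

A² = A (a projection; rank 1, trace 1), so A⁵ = A.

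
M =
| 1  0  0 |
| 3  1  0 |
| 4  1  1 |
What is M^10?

M = I + N where N = [[0, 0, 0], [3, 0, 0], [4, 1, 0]] is strictly lower-triangular, so N^3 = 0.
(I + N)^10 = I + 10·N + 45·N^2 = [[1, 0, 0], [30, 1, 0], [175, 10, 1]].

[[1, 0, 0], [30, 1, 0], [175, 10, 1]]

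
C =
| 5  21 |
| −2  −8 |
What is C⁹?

[[3065, 10731], [−1022, −3578]]

tr C = −3 and det C = 2, so the characteristic polynomial is λ² − (−3)λ + (2) with roots −2 and −1.
Eigenvectors give P = [[−3, 7], [1, −2]] with P⁻¹ = [[2, 7], [1, 3]], and C = P·diag(−2, −1)·P⁻¹.
Then C⁹ = P·diag(−512, −1)·P⁻¹ = [[1536, −7], [−512, 2]] · [[2, 7], [1, 3]] = [[3065, 10731], [−1022, −3578]].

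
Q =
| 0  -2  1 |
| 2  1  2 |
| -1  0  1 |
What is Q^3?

[[-1, 8, -12], [-12, -3, 0], [4, 4, 3]]

Q^2 = [[-5, -2, -3], [0, -3, 6], [-1, 2, 0]]
Q^3 = [[-1, 8, -12], [-12, -3, 0], [4, 4, 3]]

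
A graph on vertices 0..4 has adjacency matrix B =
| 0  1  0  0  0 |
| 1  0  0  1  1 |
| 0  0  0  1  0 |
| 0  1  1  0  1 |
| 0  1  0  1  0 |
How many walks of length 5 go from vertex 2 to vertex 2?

The number of length-5 walks from vertex 2 to vertex 2 is entry (2,2) of B^5, where B is the adjacency matrix.
B^2 = [[1, 0, 0, 1, 1], [0, 3, 1, 1, 1], [0, 1, 1, 0, 1], [1, 1, 0, 3, 1], [1, 1, 1, 1, 2]]
B^3 = [[0, 3, 1, 1, 1], [3, 2, 1, 5, 4], [1, 1, 0, 3, 1], [1, 5, 3, 2, 4], [1, 4, 1, 4, 2]]
B^4 = [[3, 2, 1, 5, 4], [2, 12, 5, 7, 7], [1, 5, 3, 2, 4], [5, 7, 2, 12, 7], [4, 7, 4, 7, 8]]
B^5 = [[2, 12, 5, 7, 7], [12, 16, 7, 24, 19], [5, 7, 2, 12, 7], [7, 24, 12, 16, 19], [7, 19, 7, 19, 14]]

2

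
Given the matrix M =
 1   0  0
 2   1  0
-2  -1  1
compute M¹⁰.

[[1, 0, 0], [20, 1, 0], [-110, -10, 1]]

M = I + N where N = [[0, 0, 0], [2, 0, 0], [-2, -1, 0]] is strictly lower-triangular, so N³ = 0.
(I + N)¹⁰ = I + 10·N + 45·N² = [[1, 0, 0], [20, 1, 0], [-110, -10, 1]].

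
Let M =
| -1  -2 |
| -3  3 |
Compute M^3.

[[5, -26], [-39, 57]]

M^2 = [[7, -4], [-6, 15]]
M^3 = [[5, -26], [-39, 57]]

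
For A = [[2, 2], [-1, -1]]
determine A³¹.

A² = A (a projection; rank 1, trace 1), so A³¹ = A.

[[2, 2], [-1, -1]]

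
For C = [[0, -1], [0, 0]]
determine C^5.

C is strictly triangular, hence nilpotent: C^2 = 0, so C^5 = 0.

[[0, 0], [0, 0]]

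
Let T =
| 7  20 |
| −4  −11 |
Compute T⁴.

tr T = −4 and det T = 3, so the characteristic polynomial is λ² − (−4)λ + (3) with roots −3 and −1.
Eigenvectors give P = [[−2, 5], [1, −2]] with P⁻¹ = [[2, 5], [1, 2]], and T = P·diag(−3, −1)·P⁻¹.
Then T⁴ = P·diag(81, 1)·P⁻¹ = [[−162, 5], [81, −2]] · [[2, 5], [1, 2]] = [[−319, −800], [160, 401]].

[[−319, −800], [160, 401]]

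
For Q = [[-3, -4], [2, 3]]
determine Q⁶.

[[1, 0], [0, 1]]

Q² = I (check: tr Q = 0 and det Q = -1), so Q⁶ = I since 6 is even.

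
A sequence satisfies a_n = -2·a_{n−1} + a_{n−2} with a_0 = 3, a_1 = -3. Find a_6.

297

With companion matrix B = [[-2, 1], [1, 0]], [a_n, a_{n−1}]ᵀ = B·[a_{n−1}, a_{n−2}]ᵀ, so [a_6, a_5]ᵀ = B^5·[a_1, a_0]ᵀ.
B^5 = [[-70, 29], [29, -12]], giving [a_6, a_5]ᵀ = [[297], [-123]].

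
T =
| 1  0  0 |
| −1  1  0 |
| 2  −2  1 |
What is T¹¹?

[[1, 0, 0], [−11, 1, 0], [132, −22, 1]]

T = I + N where N = [[0, 0, 0], [−1, 0, 0], [2, −2, 0]] is strictly lower-triangular, so N³ = 0.
(I + N)¹¹ = I + 11·N + 55·N² = [[1, 0, 0], [−11, 1, 0], [132, −22, 1]].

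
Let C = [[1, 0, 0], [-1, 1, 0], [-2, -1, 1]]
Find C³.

C = I + N where N = [[0, 0, 0], [-1, 0, 0], [-2, -1, 0]] is strictly lower-triangular, so N³ = 0.
(I + N)³ = I + 3·N + 3·N² = [[1, 0, 0], [-3, 1, 0], [-3, -3, 1]].

[[1, 0, 0], [-3, 1, 0], [-3, -3, 1]]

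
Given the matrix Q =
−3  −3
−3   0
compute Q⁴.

[[405, 243], [243, 162]]

Q² = [[18, 9], [9, 9]]
Q³ = [[−81, −54], [−54, −27]]
Q⁴ = [[405, 243], [243, 162]]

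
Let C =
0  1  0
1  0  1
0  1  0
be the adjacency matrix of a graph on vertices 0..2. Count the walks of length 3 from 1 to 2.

2

The number of length-3 walks from vertex 1 to vertex 2 is entry (1,2) of C³, where C is the adjacency matrix.
C² = [[1, 0, 1], [0, 2, 0], [1, 0, 1]]
C³ = [[0, 2, 0], [2, 0, 2], [0, 2, 0]]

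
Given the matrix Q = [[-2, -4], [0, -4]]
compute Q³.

Q² = [[4, 24], [0, 16]]
Q³ = [[-8, -112], [0, -64]]

[[-8, -112], [0, -64]]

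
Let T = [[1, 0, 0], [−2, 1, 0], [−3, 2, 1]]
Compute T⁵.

T = I + N where N = [[0, 0, 0], [−2, 0, 0], [−3, 2, 0]] is strictly lower-triangular, so N³ = 0.
(I + N)⁵ = I + 5·N + 10·N² = [[1, 0, 0], [−10, 1, 0], [−55, 10, 1]].

[[1, 0, 0], [−10, 1, 0], [−55, 10, 1]]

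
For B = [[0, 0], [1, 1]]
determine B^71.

B² = B (a projection; rank 1, trace 1), so B^71 = B.

[[0, 0], [1, 1]]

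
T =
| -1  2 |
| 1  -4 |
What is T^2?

[[3, -10], [-5, 18]]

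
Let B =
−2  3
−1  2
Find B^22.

B² = I (check: tr B = 0 and det B = −1), so B^22 = I since 22 is even.

[[1, 0], [0, 1]]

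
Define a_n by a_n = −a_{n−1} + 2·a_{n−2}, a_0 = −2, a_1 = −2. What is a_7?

−2

With companion matrix M = [[−1, 2], [1, 0]], [a_n, a_{n−1}]ᵀ = M·[a_{n−1}, a_{n−2}]ᵀ, so [a_7, a_6]ᵀ = M⁶·[a_1, a_0]ᵀ.
M⁶ = [[43, −42], [−21, 22]], giving [a_7, a_6]ᵀ = [[−2], [−2]].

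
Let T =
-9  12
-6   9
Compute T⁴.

[[81, 0], [0, 81]]

tr T = 0 and det T = -9, so the characteristic polynomial is λ² − (0)λ + (-9) with roots 3 and -3.
Eigenvectors give P = [[-1, -2], [-1, -1]] with P⁻¹ = [[1, -2], [-1, 1]], and T = P·diag(3, -3)·P⁻¹.
Then T⁴ = P·diag(81, 81)·P⁻¹ = [[-81, -162], [-81, -81]] · [[1, -2], [-1, 1]] = [[81, 0], [0, 81]].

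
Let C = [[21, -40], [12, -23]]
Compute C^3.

[[141, -280], [84, -167]]

tr C = -2 and det C = -3, so the characteristic polynomial is λ² − (-2)λ + (-3) with roots -3 and 1.
Eigenvectors give P = [[-5, -2], [-3, -1]] with P⁻¹ = [[1, -2], [-3, 5]], and C = P·diag(-3, 1)·P⁻¹.
Then C^3 = P·diag(-27, 1)·P⁻¹ = [[135, -2], [81, -1]] · [[1, -2], [-3, 5]] = [[141, -280], [84, -167]].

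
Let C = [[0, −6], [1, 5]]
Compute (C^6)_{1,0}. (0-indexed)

tr C = 5 and det C = 6, so the characteristic polynomial is λ² − (5)λ + (6) with roots 3 and 2.
Eigenvectors give P = [[2, −3], [−1, 1]] with P⁻¹ = [[−1, −3], [−1, −2]], and C = P·diag(3, 2)·P⁻¹.
Then C^6 = P·diag(729, 64)·P⁻¹ = [[1458, −192], [−729, 64]] · [[−1, −3], [−1, −2]] = [[−1266, −3990], [665, 2059]].

665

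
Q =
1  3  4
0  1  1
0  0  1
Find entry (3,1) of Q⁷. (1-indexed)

Q = I + N where N = [[0, 3, 4], [0, 0, 1], [0, 0, 0]] is strictly upper-triangular, so N³ = 0.
(I + N)⁷ = I + 7·N + 21·N² = [[1, 21, 91], [0, 1, 7], [0, 0, 1]].

0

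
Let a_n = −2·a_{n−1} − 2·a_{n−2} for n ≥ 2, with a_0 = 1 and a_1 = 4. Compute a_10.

−160

With companion matrix C = [[−2, −2], [1, 0]], [a_n, a_{n−1}]ᵀ = C·[a_{n−1}, a_{n−2}]ᵀ, so [a_10, a_9]ᵀ = C^9·[a_1, a_0]ᵀ.
C^9 = [[−32, −32], [16, 0]], giving [a_10, a_9]ᵀ = [[−160], [64]].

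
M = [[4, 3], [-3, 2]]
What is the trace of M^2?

2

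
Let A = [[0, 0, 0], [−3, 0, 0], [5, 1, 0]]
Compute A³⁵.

A is strictly triangular, hence nilpotent: A³ = 0, so A³⁵ = 0.

[[0, 0, 0], [0, 0, 0], [0, 0, 0]]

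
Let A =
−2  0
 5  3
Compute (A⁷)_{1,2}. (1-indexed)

tr A = 1 and det A = −6, so the characteristic polynomial is λ² − (1)λ + (−6) with roots 3 and −2.
Eigenvectors give P = [[0, 1], [1, −1]] with P⁻¹ = [[1, 1], [1, 0]], and A = P·diag(3, −2)·P⁻¹.
Then A⁷ = P·diag(2187, −128)·P⁻¹ = [[0, −128], [2187, 128]] · [[1, 1], [1, 0]] = [[−128, 0], [2315, 2187]].

0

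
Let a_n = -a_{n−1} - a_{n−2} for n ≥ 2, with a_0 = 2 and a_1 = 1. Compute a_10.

With companion matrix M = [[-1, -1], [1, 0]], [a_n, a_{n−1}]ᵀ = M·[a_{n−1}, a_{n−2}]ᵀ, so [a_10, a_9]ᵀ = M⁹·[a_1, a_0]ᵀ.
M⁹ = [[1, 0], [0, 1]], giving [a_10, a_9]ᵀ = [[1], [2]].

1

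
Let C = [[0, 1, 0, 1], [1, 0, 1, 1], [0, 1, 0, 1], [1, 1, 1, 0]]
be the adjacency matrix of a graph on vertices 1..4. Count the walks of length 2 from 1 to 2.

The number of length-2 walks from vertex 1 to vertex 2 is entry (1,2) of C², where C is the adjacency matrix.
C² = [[2, 1, 2, 1], [1, 3, 1, 2], [2, 1, 2, 1], [1, 2, 1, 3]]

1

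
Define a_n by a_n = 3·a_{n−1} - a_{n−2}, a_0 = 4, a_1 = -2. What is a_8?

-3482

With companion matrix T = [[3, -1], [1, 0]], [a_n, a_{n−1}]ᵀ = T·[a_{n−1}, a_{n−2}]ᵀ, so [a_8, a_7]ᵀ = T⁷·[a_1, a_0]ᵀ.
T⁷ = [[987, -377], [377, -144]], giving [a_8, a_7]ᵀ = [[-3482], [-1330]].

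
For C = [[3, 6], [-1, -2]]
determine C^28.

C² = C (a projection; rank 1, trace 1), so C^28 = C.

[[3, 6], [-1, -2]]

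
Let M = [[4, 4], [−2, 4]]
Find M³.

[[−32, 160], [−80, −32]]

M² = [[8, 32], [−16, 8]]
M³ = [[−32, 160], [−80, −32]]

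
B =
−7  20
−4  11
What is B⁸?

tr B = 4 and det B = 3, so the characteristic polynomial is λ² − (4)λ + (3) with roots 3 and 1.
Eigenvectors give P = [[−2, 5], [−1, 2]] with P⁻¹ = [[2, −5], [1, −2]], and B = P·diag(3, 1)·P⁻¹.
Then B⁸ = P·diag(6561, 1)·P⁻¹ = [[−13122, 5], [−6561, 2]] · [[2, −5], [1, −2]] = [[−26239, 65600], [−13120, 32801]].

[[−26239, 65600], [−13120, 32801]]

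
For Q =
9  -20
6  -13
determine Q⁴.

[[-399, 800], [-240, 481]]

tr Q = -4 and det Q = 3, so the characteristic polynomial is λ² − (-4)λ + (3) with roots -3 and -1.
Eigenvectors give P = [[-5, -2], [-3, -1]] with P⁻¹ = [[1, -2], [-3, 5]], and Q = P·diag(-3, -1)·P⁻¹.
Then Q⁴ = P·diag(81, 1)·P⁻¹ = [[-405, -2], [-243, -1]] · [[1, -2], [-3, 5]] = [[-399, 800], [-240, 481]].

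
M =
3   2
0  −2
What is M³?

[[27, 14], [0, −8]]

M² = [[9, 2], [0, 4]]
M³ = [[27, 14], [0, −8]]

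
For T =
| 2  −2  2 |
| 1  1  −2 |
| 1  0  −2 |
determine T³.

T² = [[4, −6, 4], [1, −1, 4], [0, −2, 6]]
T³ = [[6, −14, 12], [5, −3, −4], [4, −2, −8]]

[[6, −14, 12], [5, −3, −4], [4, −2, −8]]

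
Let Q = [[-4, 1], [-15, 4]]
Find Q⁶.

Q² = I (check: tr Q = 0 and det Q = -1), so Q⁶ = I since 6 is even.

[[1, 0], [0, 1]]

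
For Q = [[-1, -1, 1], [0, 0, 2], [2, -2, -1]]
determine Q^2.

[[3, -1, -4], [4, -4, -2], [-4, 0, -1]]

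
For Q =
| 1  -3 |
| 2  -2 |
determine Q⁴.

[[19, -21], [14, -2]]

Q² = [[-5, 3], [-2, -2]]
Q³ = [[1, 9], [-6, 10]]
Q⁴ = [[19, -21], [14, -2]]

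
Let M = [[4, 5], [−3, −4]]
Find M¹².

[[1, 0], [0, 1]]

M² = I (check: tr M = 0 and det M = −1), so M¹² = I since 12 is even.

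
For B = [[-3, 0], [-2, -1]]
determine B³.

tr B = -4 and det B = 3, so the characteristic polynomial is λ² − (-4)λ + (3) with roots -3 and -1.
Eigenvectors give P = [[1, 0], [1, -1]] with P⁻¹ = [[1, 0], [1, -1]], and B = P·diag(-3, -1)·P⁻¹.
Then B³ = P·diag(-27, -1)·P⁻¹ = [[-27, 0], [-27, 1]] · [[1, 0], [1, -1]] = [[-27, 0], [-26, -1]].

[[-27, 0], [-26, -1]]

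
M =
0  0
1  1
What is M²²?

M² = M (a projection; rank 1, trace 1), so M²² = M.

[[0, 0], [1, 1]]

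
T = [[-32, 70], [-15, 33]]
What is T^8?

[[-37574, 88270], [-18915, 44391]]

tr T = 1 and det T = -6, so the characteristic polynomial is λ² − (1)λ + (-6) with roots -2 and 3.
Eigenvectors give P = [[7, 2], [3, 1]] with P⁻¹ = [[1, -2], [-3, 7]], and T = P·diag(-2, 3)·P⁻¹.
Then T^8 = P·diag(256, 6561)·P⁻¹ = [[1792, 13122], [768, 6561]] · [[1, -2], [-3, 7]] = [[-37574, 88270], [-18915, 44391]].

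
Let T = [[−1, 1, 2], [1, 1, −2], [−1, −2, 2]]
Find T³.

[[−4, −4, 8], [8, 16, −16], [−10, −22, 20]]

T² = [[0, −4, 0], [2, 6, −4], [−3, −7, 6]]
T³ = [[−4, −4, 8], [8, 16, −16], [−10, −22, 20]]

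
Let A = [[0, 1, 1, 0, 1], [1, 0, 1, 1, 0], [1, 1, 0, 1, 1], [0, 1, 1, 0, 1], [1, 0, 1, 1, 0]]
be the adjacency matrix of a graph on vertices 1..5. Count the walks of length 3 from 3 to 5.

The number of length-3 walks from vertex 3 to vertex 5 is entry (3,5) of A³, where A is the adjacency matrix.
A² = [[3, 1, 2, 3, 1], [1, 3, 2, 1, 3], [2, 2, 4, 2, 2], [3, 1, 2, 3, 1], [1, 3, 2, 1, 3]]
A³ = [[4, 8, 8, 4, 8], [8, 4, 8, 8, 4], [8, 8, 8, 8, 8], [4, 8, 8, 4, 8], [8, 4, 8, 8, 4]]

8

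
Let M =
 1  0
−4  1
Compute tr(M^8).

2

M = I + N where N = [[0, 0], [−4, 0]] is strictly lower-triangular, so N^2 = 0.
(I + N)^8 = I + 8·N = [[1, 0], [−32, 1]].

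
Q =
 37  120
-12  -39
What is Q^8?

tr Q = -2 and det Q = -3, so the characteristic polynomial is λ² − (-2)λ + (-3) with roots 1 and -3.
Eigenvectors give P = [[10, -3], [-3, 1]] with P⁻¹ = [[1, 3], [3, 10]], and Q = P·diag(1, -3)·P⁻¹.
Then Q^8 = P·diag(1, 6561)·P⁻¹ = [[10, -19683], [-3, 6561]] · [[1, 3], [3, 10]] = [[-59039, -196800], [19680, 65601]].

[[-59039, -196800], [19680, 65601]]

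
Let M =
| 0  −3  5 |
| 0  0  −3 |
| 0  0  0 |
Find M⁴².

[[0, 0, 0], [0, 0, 0], [0, 0, 0]]

M is strictly triangular, hence nilpotent: M³ = 0, so M⁴² = 0.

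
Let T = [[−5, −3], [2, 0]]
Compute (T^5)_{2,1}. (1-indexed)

tr T = −5 and det T = 6, so the characteristic polynomial is λ² − (−5)λ + (6) with roots −3 and −2.
Eigenvectors give P = [[3, −1], [−2, 1]] with P⁻¹ = [[1, 1], [2, 3]], and T = P·diag(−3, −2)·P⁻¹.
Then T^5 = P·diag(−243, −32)·P⁻¹ = [[−729, 32], [486, −32]] · [[1, 1], [2, 3]] = [[−665, −633], [422, 390]].

422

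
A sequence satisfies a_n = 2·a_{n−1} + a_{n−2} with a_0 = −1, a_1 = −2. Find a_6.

−169

With companion matrix C = [[2, 1], [1, 0]], [a_n, a_{n−1}]ᵀ = C·[a_{n−1}, a_{n−2}]ᵀ, so [a_6, a_5]ᵀ = C^5·[a_1, a_0]ᵀ.
C^5 = [[70, 29], [29, 12]], giving [a_6, a_5]ᵀ = [[−169], [−70]].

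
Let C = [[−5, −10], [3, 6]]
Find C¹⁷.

[[−5, −10], [3, 6]]

C² = C (a projection; rank 1, trace 1), so C¹⁷ = C.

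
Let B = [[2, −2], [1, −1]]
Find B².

[[2, −2], [1, −1]]

B² = B (a projection; rank 1, trace 1), so B² = B.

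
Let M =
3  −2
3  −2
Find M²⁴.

M² = M (a projection; rank 1, trace 1), so M²⁴ = M.

[[3, −2], [3, −2]]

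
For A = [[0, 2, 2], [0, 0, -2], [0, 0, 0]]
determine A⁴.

A is strictly triangular, hence nilpotent: A³ = 0, so A⁴ = 0.

[[0, 0, 0], [0, 0, 0], [0, 0, 0]]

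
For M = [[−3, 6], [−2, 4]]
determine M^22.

M² = M (a projection; rank 1, trace 1), so M^22 = M.

[[−3, 6], [−2, 4]]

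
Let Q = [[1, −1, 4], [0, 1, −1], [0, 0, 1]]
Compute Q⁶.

[[1, −6, 39], [0, 1, −6], [0, 0, 1]]

Q = I + N where N = [[0, −1, 4], [0, 0, −1], [0, 0, 0]] is strictly upper-triangular, so N³ = 0.
(I + N)⁶ = I + 6·N + 15·N² = [[1, −6, 39], [0, 1, −6], [0, 0, 1]].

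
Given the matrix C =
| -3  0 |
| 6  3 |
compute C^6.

[[729, 0], [0, 729]]

tr C = 0 and det C = -9, so the characteristic polynomial is λ² − (0)λ + (-9) with roots -3 and 3.
Eigenvectors give P = [[1, 0], [-1, 1]] with P⁻¹ = [[1, 0], [1, 1]], and C = P·diag(-3, 3)·P⁻¹.
Then C^6 = P·diag(729, 729)·P⁻¹ = [[729, 0], [-729, 729]] · [[1, 0], [1, 1]] = [[729, 0], [0, 729]].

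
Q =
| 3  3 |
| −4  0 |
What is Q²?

[[−3, 9], [−12, −12]]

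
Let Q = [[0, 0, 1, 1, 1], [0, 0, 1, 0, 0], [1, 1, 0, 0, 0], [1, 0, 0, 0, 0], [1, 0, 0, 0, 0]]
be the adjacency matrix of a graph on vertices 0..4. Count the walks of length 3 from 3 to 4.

The number of length-3 walks from vertex 3 to vertex 4 is entry (3,4) of Q³, where Q is the adjacency matrix.
Q² = [[3, 1, 0, 0, 0], [1, 1, 0, 0, 0], [0, 0, 2, 1, 1], [0, 0, 1, 1, 1], [0, 0, 1, 1, 1]]
Q³ = [[0, 0, 4, 3, 3], [0, 0, 2, 1, 1], [4, 2, 0, 0, 0], [3, 1, 0, 0, 0], [3, 1, 0, 0, 0]]

0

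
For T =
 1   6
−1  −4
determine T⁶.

[[−125, −378], [63, 190]]

tr T = −3 and det T = 2, so the characteristic polynomial is λ² − (−3)λ + (2) with roots −2 and −1.
Eigenvectors give P = [[−2, 3], [1, −1]] with P⁻¹ = [[1, 3], [1, 2]], and T = P·diag(−2, −1)·P⁻¹.
Then T⁶ = P·diag(64, 1)·P⁻¹ = [[−128, 3], [64, −1]] · [[1, 3], [1, 2]] = [[−125, −378], [63, 190]].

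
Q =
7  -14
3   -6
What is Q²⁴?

[[7, -14], [3, -6]]

Q² = Q (a projection; rank 1, trace 1), so Q²⁴ = Q.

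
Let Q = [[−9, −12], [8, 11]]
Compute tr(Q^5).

tr Q = 2 and det Q = −3, so the characteristic polynomial is λ² − (2)λ + (−3) with roots 3 and −1.
Eigenvectors give P = [[−1, 3], [1, −2]] with P⁻¹ = [[2, 3], [1, 1]], and Q = P·diag(3, −1)·P⁻¹.
Then Q^5 = P·diag(243, −1)·P⁻¹ = [[−243, −3], [243, 2]] · [[2, 3], [1, 1]] = [[−489, −732], [488, 731]].

242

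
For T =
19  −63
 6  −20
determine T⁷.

[[775, −2709], [258, −902]]

tr T = −1 and det T = −2, so the characteristic polynomial is λ² − (−1)λ + (−2) with roots 1 and −2.
Eigenvectors give P = [[7, 3], [2, 1]] with P⁻¹ = [[1, −3], [−2, 7]], and T = P·diag(1, −2)·P⁻¹.
Then T⁷ = P·diag(1, −128)·P⁻¹ = [[7, −384], [2, −128]] · [[1, −3], [−2, 7]] = [[775, −2709], [258, −902]].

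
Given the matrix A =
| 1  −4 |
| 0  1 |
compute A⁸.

A = I + N where N = [[0, −4], [0, 0]] is strictly upper-triangular, so N² = 0.
(I + N)⁸ = I + 8·N = [[1, −32], [0, 1]].

[[1, −32], [0, 1]]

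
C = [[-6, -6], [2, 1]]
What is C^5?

[[-876, -1266], [422, 601]]

tr C = -5 and det C = 6, so the characteristic polynomial is λ² − (-5)λ + (6) with roots -3 and -2.
Eigenvectors give P = [[-2, 3], [1, -2]] with P⁻¹ = [[-2, -3], [-1, -2]], and C = P·diag(-3, -2)·P⁻¹.
Then C^5 = P·diag(-243, -32)·P⁻¹ = [[486, -96], [-243, 64]] · [[-2, -3], [-1, -2]] = [[-876, -1266], [422, 601]].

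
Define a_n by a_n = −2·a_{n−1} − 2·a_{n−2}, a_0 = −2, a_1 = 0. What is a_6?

With companion matrix Q = [[−2, −2], [1, 0]], [a_n, a_{n−1}]ᵀ = Q·[a_{n−1}, a_{n−2}]ᵀ, so [a_6, a_5]ᵀ = Q^5·[a_1, a_0]ᵀ.
Q^5 = [[8, 8], [−4, 0]], giving [a_6, a_5]ᵀ = [[−16], [0]].

−16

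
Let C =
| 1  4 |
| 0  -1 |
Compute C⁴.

C² = I (check: tr C = 0 and det C = -1), so C⁴ = I since 4 is even.

[[1, 0], [0, 1]]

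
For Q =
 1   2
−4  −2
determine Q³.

[[1, −10], [20, 16]]

Q² = [[−7, −2], [4, −4]]
Q³ = [[1, −10], [20, 16]]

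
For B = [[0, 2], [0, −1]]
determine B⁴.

B² = [[0, −2], [0, 1]]
B³ = [[0, 2], [0, −1]]
B⁴ = [[0, −2], [0, 1]]

[[0, −2], [0, 1]]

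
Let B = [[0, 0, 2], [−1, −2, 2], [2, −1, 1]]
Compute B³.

[[6, 2, 6], [−10, 0, 12], [5, −5, 11]]

B² = [[4, −2, 2], [6, 2, −4], [3, 1, 3]]
B³ = [[6, 2, 6], [−10, 0, 12], [5, −5, 11]]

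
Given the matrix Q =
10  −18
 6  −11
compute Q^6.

[[−188, 378], [−126, 253]]

tr Q = −1 and det Q = −2, so the characteristic polynomial is λ² − (−1)λ + (−2) with roots 1 and −2.
Eigenvectors give P = [[2, 3], [1, 2]] with P⁻¹ = [[2, −3], [−1, 2]], and Q = P·diag(1, −2)·P⁻¹.
Then Q^6 = P·diag(1, 64)·P⁻¹ = [[2, 192], [1, 128]] · [[2, −3], [−1, 2]] = [[−188, 378], [−126, 253]].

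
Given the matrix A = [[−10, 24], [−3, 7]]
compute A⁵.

tr A = −3 and det A = 2, so the characteristic polynomial is λ² − (−3)λ + (2) with roots −1 and −2.
Eigenvectors give P = [[8, 3], [3, 1]] with P⁻¹ = [[−1, 3], [3, −8]], and A = P·diag(−1, −2)·P⁻¹.
Then A⁵ = P·diag(−1, −32)·P⁻¹ = [[−8, −96], [−3, −32]] · [[−1, 3], [3, −8]] = [[−280, 744], [−93, 247]].

[[−280, 744], [−93, 247]]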